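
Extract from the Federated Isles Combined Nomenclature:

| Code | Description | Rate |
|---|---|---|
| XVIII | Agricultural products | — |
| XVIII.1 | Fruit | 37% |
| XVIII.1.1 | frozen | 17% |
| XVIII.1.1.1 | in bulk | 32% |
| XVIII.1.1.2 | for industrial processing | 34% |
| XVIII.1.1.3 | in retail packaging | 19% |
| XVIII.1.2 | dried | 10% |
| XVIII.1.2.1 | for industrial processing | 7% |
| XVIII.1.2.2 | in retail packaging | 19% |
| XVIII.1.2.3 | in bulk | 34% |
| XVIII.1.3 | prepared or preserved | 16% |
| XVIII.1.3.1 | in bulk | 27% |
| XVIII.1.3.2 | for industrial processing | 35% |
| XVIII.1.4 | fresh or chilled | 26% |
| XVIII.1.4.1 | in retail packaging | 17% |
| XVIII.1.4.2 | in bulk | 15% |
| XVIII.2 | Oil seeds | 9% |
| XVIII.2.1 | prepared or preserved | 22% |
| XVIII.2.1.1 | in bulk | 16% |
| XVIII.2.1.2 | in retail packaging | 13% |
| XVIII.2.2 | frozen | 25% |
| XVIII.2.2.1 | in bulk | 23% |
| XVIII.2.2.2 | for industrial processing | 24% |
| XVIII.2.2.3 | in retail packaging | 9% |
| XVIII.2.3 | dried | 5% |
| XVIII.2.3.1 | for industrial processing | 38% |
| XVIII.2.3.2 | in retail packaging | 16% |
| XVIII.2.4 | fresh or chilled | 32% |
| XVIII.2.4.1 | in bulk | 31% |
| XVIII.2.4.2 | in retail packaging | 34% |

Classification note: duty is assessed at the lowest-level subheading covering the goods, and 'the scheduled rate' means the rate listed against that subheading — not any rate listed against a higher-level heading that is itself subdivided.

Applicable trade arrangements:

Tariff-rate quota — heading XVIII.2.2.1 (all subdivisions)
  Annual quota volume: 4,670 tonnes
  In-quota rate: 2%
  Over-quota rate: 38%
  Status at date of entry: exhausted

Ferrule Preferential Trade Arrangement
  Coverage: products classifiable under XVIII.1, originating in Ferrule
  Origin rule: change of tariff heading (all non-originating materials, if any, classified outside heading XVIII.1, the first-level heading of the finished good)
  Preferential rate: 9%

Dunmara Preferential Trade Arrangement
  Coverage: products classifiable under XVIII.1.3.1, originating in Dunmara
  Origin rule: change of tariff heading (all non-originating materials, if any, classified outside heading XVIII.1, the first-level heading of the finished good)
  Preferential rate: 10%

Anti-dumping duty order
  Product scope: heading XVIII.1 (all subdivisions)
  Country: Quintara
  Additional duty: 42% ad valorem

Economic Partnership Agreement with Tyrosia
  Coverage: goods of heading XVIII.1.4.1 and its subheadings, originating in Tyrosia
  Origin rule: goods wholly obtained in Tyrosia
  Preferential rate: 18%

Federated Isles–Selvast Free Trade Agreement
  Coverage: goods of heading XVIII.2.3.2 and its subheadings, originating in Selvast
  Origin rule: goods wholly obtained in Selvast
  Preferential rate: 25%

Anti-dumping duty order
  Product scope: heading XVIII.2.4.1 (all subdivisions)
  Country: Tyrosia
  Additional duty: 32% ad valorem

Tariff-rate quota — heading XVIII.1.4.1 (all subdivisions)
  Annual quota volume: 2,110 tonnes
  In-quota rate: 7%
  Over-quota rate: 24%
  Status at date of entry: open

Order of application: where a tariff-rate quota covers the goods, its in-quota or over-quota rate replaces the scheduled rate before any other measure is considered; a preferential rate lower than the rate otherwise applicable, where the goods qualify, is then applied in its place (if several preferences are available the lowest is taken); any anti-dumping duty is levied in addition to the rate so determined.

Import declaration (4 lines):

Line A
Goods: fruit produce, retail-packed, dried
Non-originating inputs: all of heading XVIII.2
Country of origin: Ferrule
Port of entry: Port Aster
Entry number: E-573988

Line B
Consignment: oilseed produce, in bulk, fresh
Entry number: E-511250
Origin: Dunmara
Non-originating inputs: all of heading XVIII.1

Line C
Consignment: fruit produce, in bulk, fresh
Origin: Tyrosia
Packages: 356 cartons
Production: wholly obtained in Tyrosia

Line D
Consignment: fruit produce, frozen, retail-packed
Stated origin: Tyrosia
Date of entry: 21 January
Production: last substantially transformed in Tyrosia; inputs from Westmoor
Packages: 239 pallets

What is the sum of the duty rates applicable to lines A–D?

74%

Line A: fruit → XVIII.1; dried → XVIII.1.2; retail-packed → XVIII.1.2.2. Scheduled 19%. Ferrule agreement on XVIII.1: CTH met → 9% available; preferential 9%. → 9%.
Line B: oilseed → XVIII.2; fresh → XVIII.2.4; in bulk → XVIII.2.4.1. Scheduled 31%. Dunmara agreement on XVIII.1.3.1: XVIII.2.4.1 not covered. → 31%.
Line C: fruit → XVIII.1; fresh → XVIII.1.4; in bulk → XVIII.1.4.2. Scheduled 15%. Tyrosia agreement on XVIII.1.4.1: XVIII.1.4.2 not covered. → 15%.
Line D: fruit → XVIII.1; frozen → XVIII.1.1; retail-packed → XVIII.1.1.3. Scheduled 19%. Tyrosia agreement on XVIII.1.4.1: XVIII.1.1.3 not covered. → 19%.
Sum: 9% + 31% + 15% + 19% = 74%.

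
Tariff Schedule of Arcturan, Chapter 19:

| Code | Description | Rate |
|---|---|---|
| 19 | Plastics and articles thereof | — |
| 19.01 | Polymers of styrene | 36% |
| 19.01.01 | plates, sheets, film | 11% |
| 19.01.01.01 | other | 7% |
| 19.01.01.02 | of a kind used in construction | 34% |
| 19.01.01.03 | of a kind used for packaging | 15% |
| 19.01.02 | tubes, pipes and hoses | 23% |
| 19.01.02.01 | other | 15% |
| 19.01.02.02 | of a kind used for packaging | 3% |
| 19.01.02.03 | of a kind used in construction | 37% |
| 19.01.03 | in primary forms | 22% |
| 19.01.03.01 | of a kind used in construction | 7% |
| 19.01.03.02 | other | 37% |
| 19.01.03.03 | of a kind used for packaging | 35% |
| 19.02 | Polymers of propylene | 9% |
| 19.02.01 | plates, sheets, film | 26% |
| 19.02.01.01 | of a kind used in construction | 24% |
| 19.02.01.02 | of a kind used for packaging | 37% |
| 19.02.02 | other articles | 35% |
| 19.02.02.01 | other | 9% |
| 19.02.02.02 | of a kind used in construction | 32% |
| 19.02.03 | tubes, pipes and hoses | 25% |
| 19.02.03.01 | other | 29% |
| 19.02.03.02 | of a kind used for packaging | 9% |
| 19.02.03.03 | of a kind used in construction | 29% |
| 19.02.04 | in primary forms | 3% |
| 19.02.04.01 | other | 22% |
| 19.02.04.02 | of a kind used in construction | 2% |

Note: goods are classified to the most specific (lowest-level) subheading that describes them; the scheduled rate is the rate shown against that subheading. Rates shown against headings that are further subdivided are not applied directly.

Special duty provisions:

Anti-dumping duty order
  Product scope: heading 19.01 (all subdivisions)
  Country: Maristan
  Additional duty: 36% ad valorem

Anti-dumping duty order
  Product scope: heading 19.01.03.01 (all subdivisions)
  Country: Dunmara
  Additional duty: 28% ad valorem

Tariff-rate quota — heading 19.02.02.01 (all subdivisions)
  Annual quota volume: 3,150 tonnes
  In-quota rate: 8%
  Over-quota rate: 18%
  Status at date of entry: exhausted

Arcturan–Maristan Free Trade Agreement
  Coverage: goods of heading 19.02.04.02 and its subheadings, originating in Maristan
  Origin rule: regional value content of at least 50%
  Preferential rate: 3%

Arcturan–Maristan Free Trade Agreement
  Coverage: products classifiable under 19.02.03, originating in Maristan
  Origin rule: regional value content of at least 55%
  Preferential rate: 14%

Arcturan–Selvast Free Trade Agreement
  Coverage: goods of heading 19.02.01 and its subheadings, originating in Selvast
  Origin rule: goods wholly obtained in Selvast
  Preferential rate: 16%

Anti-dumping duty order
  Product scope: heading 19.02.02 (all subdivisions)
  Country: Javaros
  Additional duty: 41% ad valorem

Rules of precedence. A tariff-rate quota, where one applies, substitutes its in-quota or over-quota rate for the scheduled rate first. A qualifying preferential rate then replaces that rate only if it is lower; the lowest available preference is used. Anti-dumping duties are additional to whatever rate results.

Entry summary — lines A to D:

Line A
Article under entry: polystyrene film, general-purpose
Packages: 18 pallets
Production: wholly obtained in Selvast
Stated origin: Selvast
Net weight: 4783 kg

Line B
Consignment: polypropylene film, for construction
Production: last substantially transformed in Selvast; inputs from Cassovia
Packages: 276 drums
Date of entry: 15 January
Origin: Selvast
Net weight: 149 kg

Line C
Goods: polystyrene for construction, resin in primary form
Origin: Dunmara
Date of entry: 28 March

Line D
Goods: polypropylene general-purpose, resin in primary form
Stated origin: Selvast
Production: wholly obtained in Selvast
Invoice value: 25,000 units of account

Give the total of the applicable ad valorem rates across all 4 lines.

Line A: polystyrene → 19.01; film → 19.01.01; general-purpose → 19.01.01.01. Scheduled 7%. Selvast agreement on 19.02.01: 19.01.01.01 not covered. → 7%.
Line B: polypropylene → 19.02; film → 19.02.01; for construction → 19.02.01.01. Scheduled 24%. Selvast agreement on 19.02.01: not wholly obtained. → 24%.
Line C: polystyrene → 19.01; resin in primary form → 19.01.03; for construction → 19.01.03.01. Scheduled 7%. anti-dumping (Dunmara, 19.01.03.01): +28%; total 7% + 28% = 35%. → 35%.
Line D: polypropylene → 19.02; resin in primary form → 19.02.04; general-purpose → 19.02.04.01. Scheduled 22%. Selvast agreement on 19.02.01: 19.02.04.01 not covered. → 22%.
Sum: 7% + 24% + 35% + 22% = 88%.

88%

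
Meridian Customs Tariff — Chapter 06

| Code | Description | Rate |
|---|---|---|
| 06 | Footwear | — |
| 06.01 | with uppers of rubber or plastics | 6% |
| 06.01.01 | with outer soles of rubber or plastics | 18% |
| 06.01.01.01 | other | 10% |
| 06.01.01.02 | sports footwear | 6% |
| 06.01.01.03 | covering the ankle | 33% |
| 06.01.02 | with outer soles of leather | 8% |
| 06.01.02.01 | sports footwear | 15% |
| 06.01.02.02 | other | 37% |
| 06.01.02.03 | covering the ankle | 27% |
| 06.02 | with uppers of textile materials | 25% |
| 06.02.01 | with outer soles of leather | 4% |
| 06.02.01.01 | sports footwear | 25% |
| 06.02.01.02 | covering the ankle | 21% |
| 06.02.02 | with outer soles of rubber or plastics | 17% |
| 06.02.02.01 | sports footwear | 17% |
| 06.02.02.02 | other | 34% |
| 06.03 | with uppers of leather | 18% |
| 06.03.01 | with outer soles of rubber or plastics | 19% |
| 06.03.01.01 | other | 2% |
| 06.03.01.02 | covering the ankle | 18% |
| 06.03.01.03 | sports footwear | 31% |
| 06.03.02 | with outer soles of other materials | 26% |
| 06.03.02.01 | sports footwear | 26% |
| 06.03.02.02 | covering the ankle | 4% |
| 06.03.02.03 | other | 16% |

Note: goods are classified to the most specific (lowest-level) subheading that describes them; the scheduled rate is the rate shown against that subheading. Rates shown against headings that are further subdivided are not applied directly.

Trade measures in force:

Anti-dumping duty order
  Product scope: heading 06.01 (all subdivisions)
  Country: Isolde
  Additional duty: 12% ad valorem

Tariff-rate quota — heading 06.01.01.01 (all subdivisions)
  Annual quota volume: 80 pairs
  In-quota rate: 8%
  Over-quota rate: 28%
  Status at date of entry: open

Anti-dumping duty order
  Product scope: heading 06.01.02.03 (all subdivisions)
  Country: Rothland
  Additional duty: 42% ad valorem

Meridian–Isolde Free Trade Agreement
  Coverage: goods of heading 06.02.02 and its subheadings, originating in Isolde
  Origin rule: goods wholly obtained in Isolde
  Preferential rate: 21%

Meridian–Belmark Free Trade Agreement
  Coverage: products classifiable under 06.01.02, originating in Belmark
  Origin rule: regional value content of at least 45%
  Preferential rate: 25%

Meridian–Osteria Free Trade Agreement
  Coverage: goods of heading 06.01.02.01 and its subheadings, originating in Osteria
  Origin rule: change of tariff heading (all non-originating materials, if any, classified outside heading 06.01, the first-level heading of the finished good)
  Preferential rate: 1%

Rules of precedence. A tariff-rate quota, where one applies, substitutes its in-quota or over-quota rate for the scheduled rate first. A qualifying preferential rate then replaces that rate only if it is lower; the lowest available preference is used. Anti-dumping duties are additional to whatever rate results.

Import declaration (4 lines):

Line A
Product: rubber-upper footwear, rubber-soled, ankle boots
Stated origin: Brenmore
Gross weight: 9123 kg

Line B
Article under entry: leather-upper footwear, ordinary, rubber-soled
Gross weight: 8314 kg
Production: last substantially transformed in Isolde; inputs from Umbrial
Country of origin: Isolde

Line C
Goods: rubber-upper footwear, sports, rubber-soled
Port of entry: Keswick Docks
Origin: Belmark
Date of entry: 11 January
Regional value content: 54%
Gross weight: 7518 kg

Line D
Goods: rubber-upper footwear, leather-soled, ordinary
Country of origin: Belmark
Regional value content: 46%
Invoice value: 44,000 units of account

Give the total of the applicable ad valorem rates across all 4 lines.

66%

Line A: rubber-upper → 06.01; rubber-soled → 06.01.01; ankle boots → 06.01.01.03. Scheduled 33%. No special measure applies. → 33%.
Line B: leather-upper → 06.03; rubber-soled → 06.03.01; ordinary → 06.03.01.01. Scheduled 2%. Isolde agreement on 06.02.02: 06.03.01.01 not covered. → 2%.
Line C: rubber-upper → 06.01; rubber-soled → 06.01.01; sports → 06.01.01.02. Scheduled 6%. Belmark agreement on 06.01.02: 06.01.01.02 not covered. → 6%.
Line D: rubber-upper → 06.01; leather-soled → 06.01.02; ordinary → 06.01.02.02. Scheduled 37%. Belmark agreement on 06.01.02: RVC ≥ 45% → 25% available; preferential 25%. → 25%.
Sum: 33% + 2% + 6% + 25% = 66%.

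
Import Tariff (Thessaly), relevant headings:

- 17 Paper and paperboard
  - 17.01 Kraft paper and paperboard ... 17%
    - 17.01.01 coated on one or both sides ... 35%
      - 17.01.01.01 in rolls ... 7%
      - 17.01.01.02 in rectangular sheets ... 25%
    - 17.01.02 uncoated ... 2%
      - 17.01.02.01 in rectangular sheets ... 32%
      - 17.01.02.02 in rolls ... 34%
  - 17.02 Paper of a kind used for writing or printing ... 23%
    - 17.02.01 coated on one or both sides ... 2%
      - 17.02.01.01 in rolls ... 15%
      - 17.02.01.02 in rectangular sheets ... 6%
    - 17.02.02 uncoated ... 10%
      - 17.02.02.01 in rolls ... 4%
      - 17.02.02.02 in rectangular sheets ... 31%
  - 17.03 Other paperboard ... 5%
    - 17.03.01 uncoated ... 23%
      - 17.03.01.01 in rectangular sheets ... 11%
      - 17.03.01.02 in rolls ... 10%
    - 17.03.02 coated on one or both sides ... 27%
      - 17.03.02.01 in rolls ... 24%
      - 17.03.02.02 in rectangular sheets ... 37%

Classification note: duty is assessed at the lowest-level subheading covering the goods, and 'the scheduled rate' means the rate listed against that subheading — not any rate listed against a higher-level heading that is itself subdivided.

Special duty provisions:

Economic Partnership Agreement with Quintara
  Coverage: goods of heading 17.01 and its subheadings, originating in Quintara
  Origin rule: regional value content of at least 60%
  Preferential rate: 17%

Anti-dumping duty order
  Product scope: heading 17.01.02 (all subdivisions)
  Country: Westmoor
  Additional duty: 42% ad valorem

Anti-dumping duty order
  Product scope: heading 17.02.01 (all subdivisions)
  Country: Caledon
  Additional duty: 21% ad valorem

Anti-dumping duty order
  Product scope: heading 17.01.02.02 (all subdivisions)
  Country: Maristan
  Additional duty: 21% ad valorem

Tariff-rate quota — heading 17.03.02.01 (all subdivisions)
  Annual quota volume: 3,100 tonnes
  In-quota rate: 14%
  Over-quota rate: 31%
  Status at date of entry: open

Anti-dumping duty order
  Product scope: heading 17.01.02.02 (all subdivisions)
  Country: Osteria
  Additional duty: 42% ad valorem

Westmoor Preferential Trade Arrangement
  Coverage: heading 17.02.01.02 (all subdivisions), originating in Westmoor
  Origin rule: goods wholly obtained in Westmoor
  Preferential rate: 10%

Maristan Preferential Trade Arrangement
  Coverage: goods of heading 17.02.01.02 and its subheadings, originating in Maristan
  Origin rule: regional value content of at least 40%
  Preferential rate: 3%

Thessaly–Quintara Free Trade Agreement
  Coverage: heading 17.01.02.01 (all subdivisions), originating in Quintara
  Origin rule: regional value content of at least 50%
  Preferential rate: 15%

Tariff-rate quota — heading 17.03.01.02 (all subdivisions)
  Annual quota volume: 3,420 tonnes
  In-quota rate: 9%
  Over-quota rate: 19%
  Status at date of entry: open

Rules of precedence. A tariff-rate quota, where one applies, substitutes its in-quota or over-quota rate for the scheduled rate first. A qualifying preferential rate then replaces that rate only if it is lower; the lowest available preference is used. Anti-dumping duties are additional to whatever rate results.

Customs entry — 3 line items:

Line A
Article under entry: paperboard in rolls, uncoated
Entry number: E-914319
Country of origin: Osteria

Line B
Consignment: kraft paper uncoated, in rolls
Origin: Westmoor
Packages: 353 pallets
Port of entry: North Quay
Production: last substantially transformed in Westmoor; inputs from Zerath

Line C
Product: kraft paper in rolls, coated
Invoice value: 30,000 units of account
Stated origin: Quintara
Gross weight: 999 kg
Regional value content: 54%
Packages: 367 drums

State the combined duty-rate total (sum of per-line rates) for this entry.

Line A: paperboard → 17.03; uncoated → 17.03.01; in rolls → 17.03.01.02. Scheduled 10%. quota on 17.03.01.02 open → in-quota 9%. → 9%.
Line B: kraft paper → 17.01; uncoated → 17.01.02; in rolls → 17.01.02.02. Scheduled 34%. Westmoor agreement on 17.02.01.02: 17.01.02.02 not covered; anti-dumping (Westmoor, 17.01.02): +42%; total 34% + 42% = 76%. → 76%.
Line C: kraft paper → 17.01; coated → 17.01.01; in rolls → 17.01.01.01. Scheduled 7%. Quintara agreement on 17.01: RVC < 60%; Quintara agreement on 17.01.02.01: 17.01.01.01 not covered. → 7%.
Sum: 9% + 76% + 7% = 92%.

92%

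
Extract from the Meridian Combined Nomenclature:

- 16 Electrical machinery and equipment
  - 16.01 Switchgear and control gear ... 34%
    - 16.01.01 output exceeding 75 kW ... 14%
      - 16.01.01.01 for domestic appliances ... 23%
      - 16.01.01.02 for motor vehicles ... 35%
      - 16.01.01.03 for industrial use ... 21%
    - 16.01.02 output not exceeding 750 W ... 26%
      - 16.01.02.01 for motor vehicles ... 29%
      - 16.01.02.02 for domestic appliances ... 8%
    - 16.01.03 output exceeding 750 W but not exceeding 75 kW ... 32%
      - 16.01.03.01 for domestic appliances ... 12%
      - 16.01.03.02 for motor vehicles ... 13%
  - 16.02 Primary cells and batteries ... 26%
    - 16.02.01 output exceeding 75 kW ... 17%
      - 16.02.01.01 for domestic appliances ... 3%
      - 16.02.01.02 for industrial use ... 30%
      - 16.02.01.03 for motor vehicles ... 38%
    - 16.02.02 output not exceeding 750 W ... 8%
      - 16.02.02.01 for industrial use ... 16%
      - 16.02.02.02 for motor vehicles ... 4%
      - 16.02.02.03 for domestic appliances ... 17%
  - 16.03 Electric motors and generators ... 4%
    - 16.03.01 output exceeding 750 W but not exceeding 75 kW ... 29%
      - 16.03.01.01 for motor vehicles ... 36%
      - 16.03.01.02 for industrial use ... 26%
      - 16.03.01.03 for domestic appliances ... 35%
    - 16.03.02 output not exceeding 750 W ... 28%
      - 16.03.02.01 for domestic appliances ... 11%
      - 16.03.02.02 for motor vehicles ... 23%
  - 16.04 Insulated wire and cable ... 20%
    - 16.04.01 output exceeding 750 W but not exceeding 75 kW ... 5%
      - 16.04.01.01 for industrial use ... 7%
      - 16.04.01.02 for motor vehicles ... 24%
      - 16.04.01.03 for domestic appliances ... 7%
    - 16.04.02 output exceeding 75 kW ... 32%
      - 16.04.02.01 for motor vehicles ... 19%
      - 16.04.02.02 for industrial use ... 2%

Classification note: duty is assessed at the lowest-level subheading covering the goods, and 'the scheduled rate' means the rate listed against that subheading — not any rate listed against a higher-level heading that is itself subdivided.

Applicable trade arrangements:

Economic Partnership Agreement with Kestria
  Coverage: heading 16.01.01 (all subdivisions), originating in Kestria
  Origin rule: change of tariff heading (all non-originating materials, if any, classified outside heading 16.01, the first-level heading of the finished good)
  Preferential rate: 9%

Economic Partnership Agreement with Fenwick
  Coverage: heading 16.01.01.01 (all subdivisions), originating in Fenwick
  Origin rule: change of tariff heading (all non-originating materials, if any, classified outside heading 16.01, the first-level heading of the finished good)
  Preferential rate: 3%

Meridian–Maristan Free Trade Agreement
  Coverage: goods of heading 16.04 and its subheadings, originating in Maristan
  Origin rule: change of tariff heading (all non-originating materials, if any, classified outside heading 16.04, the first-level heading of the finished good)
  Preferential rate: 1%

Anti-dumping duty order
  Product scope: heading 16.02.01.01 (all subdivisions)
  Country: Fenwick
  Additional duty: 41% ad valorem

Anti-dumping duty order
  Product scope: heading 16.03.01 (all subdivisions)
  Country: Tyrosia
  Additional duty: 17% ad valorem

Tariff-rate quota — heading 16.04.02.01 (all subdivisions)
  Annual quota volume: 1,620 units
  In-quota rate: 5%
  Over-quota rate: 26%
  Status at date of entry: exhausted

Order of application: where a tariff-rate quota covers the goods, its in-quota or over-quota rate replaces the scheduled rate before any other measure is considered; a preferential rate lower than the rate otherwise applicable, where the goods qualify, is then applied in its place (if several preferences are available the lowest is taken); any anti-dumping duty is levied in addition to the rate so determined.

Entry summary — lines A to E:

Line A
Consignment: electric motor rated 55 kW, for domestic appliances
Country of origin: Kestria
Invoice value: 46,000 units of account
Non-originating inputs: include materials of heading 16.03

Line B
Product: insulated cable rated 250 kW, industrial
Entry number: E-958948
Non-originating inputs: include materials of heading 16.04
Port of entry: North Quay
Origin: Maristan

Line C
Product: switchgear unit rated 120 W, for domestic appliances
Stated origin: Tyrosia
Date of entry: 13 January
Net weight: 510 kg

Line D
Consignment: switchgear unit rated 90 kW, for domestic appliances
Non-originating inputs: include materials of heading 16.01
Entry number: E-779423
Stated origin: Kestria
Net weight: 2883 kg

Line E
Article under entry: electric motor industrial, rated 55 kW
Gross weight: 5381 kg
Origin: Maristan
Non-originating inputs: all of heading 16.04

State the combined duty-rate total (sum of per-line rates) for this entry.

94%

Line A: electric motor → 16.03; rated 55 kW → 16.03.01; for domestic appliances → 16.03.01.03. Scheduled 35%. Kestria agreement on 16.01.01: 16.03.01.03 not covered. → 35%.
Line B: insulated cable → 16.04; rated 250 kW → 16.04.02; industrial → 16.04.02.02. Scheduled 2%. Maristan agreement on 16.04: CTH not met. → 2%.
Line C: switchgear unit → 16.01; rated 120 W → 16.01.02; for domestic appliances → 16.01.02.02. Scheduled 8%. No special measure applies. → 8%.
Line D: switchgear unit → 16.01; rated 90 kW → 16.01.01; for domestic appliances → 16.01.01.01. Scheduled 23%. Kestria agreement on 16.01.01: CTH not met. → 23%.
Line E: electric motor → 16.03; rated 55 kW → 16.03.01; industrial → 16.03.01.02. Scheduled 26%. Maristan agreement on 16.04: 16.03.01.02 not covered. → 26%.
Sum: 35% + 2% + 8% + 23% + 26% = 94%.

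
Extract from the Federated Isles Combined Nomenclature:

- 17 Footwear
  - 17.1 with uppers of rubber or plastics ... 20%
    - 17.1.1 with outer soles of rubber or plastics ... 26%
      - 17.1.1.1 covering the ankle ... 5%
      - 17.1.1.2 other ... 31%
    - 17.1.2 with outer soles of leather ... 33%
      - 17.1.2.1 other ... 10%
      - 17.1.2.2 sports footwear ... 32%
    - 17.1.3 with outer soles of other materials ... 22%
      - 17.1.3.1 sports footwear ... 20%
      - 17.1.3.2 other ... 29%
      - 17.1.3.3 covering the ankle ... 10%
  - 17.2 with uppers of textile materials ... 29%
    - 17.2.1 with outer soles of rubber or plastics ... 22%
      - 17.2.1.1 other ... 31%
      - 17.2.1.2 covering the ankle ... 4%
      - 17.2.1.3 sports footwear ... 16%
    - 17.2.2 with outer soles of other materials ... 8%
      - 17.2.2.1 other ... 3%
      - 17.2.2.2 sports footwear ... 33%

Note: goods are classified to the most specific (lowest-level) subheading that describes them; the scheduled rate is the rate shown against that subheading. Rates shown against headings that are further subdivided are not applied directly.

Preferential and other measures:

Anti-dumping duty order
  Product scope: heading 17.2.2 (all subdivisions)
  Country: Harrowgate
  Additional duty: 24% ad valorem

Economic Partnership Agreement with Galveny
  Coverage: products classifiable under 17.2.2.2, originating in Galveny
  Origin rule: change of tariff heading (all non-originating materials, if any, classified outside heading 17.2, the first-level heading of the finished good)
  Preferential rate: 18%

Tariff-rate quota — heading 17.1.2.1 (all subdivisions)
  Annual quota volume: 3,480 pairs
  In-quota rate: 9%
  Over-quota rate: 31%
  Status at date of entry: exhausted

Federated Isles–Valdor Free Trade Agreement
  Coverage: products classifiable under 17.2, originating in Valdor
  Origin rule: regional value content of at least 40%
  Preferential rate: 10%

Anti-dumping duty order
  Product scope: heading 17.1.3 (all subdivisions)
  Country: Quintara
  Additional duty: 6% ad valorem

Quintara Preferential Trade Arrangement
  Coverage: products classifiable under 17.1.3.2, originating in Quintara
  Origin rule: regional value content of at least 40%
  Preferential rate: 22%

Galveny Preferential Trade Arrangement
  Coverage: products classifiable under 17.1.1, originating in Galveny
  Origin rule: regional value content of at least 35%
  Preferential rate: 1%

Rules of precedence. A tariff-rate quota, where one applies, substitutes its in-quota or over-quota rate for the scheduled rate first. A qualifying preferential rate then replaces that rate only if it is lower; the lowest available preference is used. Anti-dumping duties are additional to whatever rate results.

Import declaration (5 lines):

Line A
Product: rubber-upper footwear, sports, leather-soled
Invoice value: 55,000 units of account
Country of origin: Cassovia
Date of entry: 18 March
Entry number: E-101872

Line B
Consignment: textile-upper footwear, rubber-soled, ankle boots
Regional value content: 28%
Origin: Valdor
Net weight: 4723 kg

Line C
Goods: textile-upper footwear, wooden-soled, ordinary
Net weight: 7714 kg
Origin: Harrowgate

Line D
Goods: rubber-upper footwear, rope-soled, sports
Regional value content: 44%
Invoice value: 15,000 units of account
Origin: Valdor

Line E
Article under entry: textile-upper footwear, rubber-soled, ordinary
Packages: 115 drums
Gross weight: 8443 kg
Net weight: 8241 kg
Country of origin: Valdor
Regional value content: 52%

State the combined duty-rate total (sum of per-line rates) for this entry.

Line A: rubber-upper → 17.1; leather-soled → 17.1.2; sports → 17.1.2.2. Scheduled 32%. No special measure applies. → 32%.
Line B: textile-upper → 17.2; rubber-soled → 17.2.1; ankle boots → 17.2.1.2. Scheduled 4%. Valdor agreement on 17.2: RVC < 40%. → 4%.
Line C: textile-upper → 17.2; wooden-soled → 17.2.2; ordinary → 17.2.2.1. Scheduled 3%. anti-dumping (Harrowgate, 17.2.2): +24%; total 3% + 24% = 27%. → 27%.
Line D: rubber-upper → 17.1; rope-soled → 17.1.3; sports → 17.1.3.1. Scheduled 20%. Valdor agreement on 17.2: 17.1.3.1 not covered. → 20%.
Line E: textile-upper → 17.2; rubber-soled → 17.2.1; ordinary → 17.2.1.1. Scheduled 31%. Valdor agreement on 17.2: RVC ≥ 40% → 10% available; preferential 10%. → 10%.
Sum: 32% + 4% + 27% + 20% + 10% = 93%.

93%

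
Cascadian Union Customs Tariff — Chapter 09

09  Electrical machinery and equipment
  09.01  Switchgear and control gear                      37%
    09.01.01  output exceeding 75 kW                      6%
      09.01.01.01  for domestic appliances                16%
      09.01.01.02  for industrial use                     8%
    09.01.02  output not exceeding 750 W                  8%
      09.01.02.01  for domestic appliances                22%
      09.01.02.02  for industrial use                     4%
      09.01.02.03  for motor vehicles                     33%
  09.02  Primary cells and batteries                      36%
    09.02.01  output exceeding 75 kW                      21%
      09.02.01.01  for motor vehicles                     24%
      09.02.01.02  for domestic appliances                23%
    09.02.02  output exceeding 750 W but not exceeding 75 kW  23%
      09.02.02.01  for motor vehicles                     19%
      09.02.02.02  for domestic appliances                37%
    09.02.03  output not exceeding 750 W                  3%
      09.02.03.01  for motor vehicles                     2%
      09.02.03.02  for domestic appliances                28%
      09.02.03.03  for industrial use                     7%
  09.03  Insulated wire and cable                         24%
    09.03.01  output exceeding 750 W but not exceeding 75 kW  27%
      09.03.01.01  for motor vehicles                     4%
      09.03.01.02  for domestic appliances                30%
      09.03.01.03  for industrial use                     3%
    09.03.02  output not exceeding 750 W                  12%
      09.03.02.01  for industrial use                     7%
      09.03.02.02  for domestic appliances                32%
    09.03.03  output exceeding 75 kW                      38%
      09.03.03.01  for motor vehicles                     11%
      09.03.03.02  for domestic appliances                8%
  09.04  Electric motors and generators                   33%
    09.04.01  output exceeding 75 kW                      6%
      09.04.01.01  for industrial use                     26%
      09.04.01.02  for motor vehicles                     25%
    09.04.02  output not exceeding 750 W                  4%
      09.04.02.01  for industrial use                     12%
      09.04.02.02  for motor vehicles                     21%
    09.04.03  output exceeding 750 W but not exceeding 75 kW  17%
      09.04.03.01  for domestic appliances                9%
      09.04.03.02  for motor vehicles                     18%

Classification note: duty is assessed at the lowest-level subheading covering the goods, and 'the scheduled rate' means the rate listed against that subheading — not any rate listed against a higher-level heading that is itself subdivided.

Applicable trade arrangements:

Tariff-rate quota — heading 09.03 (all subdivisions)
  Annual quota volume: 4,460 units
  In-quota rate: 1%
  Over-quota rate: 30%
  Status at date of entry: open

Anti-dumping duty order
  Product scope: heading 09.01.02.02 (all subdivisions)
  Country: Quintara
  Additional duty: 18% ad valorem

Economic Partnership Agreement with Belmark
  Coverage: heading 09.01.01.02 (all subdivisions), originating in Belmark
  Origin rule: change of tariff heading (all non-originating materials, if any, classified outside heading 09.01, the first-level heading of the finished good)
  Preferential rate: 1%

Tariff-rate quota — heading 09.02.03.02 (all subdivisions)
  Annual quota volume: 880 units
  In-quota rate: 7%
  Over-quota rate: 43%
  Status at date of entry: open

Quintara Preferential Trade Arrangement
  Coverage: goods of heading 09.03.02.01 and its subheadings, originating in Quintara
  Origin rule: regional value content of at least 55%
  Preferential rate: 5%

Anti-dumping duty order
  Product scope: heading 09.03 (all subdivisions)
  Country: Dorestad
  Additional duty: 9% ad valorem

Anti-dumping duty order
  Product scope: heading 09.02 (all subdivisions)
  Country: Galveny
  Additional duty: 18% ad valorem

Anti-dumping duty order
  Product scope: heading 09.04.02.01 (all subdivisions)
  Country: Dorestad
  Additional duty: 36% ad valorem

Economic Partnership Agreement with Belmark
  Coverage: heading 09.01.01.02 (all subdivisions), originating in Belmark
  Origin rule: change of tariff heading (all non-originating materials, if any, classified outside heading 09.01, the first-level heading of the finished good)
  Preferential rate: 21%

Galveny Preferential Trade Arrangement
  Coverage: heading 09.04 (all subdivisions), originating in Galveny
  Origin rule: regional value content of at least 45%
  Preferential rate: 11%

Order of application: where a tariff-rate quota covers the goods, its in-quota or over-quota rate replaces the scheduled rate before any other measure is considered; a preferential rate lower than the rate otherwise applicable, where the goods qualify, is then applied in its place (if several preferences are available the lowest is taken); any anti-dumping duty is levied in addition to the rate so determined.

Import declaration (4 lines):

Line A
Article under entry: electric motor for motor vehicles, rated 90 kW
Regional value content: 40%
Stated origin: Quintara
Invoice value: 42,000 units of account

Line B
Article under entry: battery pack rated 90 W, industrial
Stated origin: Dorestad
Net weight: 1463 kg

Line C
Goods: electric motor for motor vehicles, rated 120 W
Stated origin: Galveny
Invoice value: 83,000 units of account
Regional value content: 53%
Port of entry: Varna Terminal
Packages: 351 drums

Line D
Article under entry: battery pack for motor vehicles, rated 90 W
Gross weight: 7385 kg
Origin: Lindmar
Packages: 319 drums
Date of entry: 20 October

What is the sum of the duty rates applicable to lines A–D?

Line A: electric motor → 09.04; rated 90 kW → 09.04.01; for motor vehicles → 09.04.01.02. Scheduled 25%. Quintara agreement on 09.03.02.01: 09.04.01.02 not covered. → 25%.
Line B: battery pack → 09.02; rated 90 W → 09.02.03; industrial → 09.02.03.03. Scheduled 7%. No special measure applies. → 7%.
Line C: electric motor → 09.04; rated 120 W → 09.04.02; for motor vehicles → 09.04.02.02. Scheduled 21%. Galveny agreement on 09.04: RVC ≥ 45% → 11% available; preferential 11%. → 11%.
Line D: battery pack → 09.02; rated 90 W → 09.02.03; for motor vehicles → 09.02.03.01. Scheduled 2%. No special measure applies. → 2%.
Sum: 25% + 7% + 11% + 2% = 45%.

45%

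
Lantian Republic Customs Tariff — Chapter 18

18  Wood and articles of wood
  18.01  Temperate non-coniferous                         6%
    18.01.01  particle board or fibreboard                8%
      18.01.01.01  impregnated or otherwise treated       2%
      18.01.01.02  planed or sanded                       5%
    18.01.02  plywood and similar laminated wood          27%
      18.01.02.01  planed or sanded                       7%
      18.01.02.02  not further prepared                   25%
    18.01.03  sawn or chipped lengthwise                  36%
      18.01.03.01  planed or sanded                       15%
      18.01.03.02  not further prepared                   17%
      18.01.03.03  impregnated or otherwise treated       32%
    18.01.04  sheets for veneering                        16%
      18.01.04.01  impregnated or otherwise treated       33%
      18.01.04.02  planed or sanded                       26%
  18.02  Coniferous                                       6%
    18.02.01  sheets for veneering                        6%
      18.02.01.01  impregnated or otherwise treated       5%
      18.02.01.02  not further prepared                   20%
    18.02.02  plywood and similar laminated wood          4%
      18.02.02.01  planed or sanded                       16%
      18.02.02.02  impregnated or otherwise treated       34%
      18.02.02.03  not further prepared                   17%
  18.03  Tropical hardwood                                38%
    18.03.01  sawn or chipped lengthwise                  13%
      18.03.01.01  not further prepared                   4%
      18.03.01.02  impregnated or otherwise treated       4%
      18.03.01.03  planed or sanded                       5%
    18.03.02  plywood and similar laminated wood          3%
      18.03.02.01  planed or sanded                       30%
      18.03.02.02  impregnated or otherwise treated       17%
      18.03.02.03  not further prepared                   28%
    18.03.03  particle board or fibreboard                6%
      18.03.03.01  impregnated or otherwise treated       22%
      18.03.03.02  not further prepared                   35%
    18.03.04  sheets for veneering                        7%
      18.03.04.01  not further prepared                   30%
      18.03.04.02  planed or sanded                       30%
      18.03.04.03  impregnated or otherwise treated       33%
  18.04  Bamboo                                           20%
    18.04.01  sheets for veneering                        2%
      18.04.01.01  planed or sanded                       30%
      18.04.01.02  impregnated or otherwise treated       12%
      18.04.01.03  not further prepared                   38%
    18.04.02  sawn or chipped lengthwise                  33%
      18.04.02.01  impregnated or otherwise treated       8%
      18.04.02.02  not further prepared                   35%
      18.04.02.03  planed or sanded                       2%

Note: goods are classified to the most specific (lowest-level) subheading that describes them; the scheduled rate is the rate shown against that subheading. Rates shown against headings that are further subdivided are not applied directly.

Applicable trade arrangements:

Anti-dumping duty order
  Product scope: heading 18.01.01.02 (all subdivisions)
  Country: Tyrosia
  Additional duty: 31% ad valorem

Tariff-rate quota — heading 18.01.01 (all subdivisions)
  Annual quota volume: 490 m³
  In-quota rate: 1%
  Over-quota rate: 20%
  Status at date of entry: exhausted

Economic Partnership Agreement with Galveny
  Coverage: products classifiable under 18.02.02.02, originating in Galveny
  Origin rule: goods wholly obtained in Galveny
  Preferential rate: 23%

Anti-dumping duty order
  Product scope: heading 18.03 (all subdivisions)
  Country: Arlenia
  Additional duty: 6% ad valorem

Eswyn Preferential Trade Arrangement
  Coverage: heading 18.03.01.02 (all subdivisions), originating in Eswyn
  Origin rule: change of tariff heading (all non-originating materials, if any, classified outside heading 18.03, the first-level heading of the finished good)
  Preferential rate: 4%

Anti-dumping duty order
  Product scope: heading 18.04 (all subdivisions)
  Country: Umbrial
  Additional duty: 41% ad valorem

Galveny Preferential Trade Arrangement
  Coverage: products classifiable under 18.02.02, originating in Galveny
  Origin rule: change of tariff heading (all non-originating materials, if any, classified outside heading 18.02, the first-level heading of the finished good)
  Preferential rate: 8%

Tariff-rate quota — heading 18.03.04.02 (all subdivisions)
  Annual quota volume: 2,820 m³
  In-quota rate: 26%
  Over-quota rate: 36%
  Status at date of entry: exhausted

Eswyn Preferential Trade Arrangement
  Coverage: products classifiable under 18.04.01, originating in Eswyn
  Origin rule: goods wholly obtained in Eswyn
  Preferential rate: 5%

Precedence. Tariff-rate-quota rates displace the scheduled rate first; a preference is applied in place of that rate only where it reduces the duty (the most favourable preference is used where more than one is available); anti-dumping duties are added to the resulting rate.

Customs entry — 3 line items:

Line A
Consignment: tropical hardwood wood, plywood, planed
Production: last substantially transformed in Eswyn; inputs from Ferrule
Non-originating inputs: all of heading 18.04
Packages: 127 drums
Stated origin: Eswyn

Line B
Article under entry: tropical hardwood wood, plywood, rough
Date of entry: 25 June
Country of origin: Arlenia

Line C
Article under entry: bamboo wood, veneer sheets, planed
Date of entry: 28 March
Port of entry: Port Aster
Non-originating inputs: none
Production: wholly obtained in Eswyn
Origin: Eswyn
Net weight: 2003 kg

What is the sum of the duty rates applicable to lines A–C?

Line A: tropical hardwood → 18.03; plywood → 18.03.02; planed → 18.03.02.01. Scheduled 30%. Eswyn agreement on 18.03.01.02: 18.03.02.01 not covered; Eswyn agreement on 18.04.01: 18.03.02.01 not covered. → 30%.
Line B: tropical hardwood → 18.03; plywood → 18.03.02; rough → 18.03.02.03. Scheduled 28%. anti-dumping (Arlenia, 18.03): +6%; total 28% + 6% = 34%. → 34%.
Line C: bamboo → 18.04; veneer sheets → 18.04.01; planed → 18.04.01.01. Scheduled 30%. Eswyn agreement on 18.03.01.02: 18.04.01.01 not covered; Eswyn agreement on 18.04.01: wholly obtained → 5% available; preferential 5%. → 5%.
Sum: 30% + 34% + 5% = 69%.

69%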